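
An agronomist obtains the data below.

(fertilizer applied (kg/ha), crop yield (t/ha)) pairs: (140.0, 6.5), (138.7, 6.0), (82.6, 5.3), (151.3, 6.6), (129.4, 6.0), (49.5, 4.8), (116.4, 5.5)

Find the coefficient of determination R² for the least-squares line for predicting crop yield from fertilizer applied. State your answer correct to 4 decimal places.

n = 7, Σx = 807.9, Σy = 40.7, Σxy = 4832.76, Σx² = 101295.71, Σy² = 239.19
Sxx = Σx² − (Σx)²/n = 101295.71 − 93243.201429 = 8052.508571
Sxy = Σxy − (Σx)(Σy)/n = 4832.76 − 4697.361429 = 135.398571
Syy = Σy² − (Σy)²/n = 239.19 − 236.641429 = 2.548571
R² = Sxy²/(Sxx·Syy) = (135.398571)²/(8052.508571·2.548571) = 0.893306

0.8933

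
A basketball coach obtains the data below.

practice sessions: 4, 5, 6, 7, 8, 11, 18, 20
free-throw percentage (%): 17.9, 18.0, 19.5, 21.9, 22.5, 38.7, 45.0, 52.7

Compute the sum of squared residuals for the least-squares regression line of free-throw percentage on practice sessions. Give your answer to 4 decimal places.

65.8632

n = 8, Σx = 79, Σy = 236.2, Σxy = 2901.6, Σx² = 1035, Σy² = 8310.5
Sxx = Σx² − (Σx)²/n = 1035 − 780.125 = 254.875
Sxy = Σxy − (Σx)(Σy)/n = 2901.6 − 2332.475 = 569.125
Syy = Σy² − (Σy)²/n = 8310.5 − 6973.805 = 1336.695
b = Sxy/Sxx = 569.125/254.875 = 2.232957
SSE = Syy − b·Sxy = 1336.695 − 2.232957·569.125 = 65.863158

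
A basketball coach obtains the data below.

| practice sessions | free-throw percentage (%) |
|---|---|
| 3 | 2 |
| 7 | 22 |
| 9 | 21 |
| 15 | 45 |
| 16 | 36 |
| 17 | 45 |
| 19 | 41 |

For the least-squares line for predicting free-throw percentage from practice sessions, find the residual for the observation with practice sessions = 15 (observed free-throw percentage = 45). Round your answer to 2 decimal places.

n = 7, Σx = 86, Σy = 212, Σxy = 3144, Σx² = 1270
Sxx = Σx² − (Σx)²/n = 1270 − 1056.571429 = 213.428571
Sxy = Σxy − (Σx)(Σy)/n = 3144 − 2604.571429 = 539.428571
b = Sxy/Sxx = 539.428571/213.428571 = 2.527443
a = ȳ − b·x̄ = 30.285714 − 2.527443·12.285714 = -0.765730
ŷ(15) = -0.765730 + 2.527443·15 = 37.145917
residual = y − ŷ = 45 − 37.145917 = 7.854083

7.85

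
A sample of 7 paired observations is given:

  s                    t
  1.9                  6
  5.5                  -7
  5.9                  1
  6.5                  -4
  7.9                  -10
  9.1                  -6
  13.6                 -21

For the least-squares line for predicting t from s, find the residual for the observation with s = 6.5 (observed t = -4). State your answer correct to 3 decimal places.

n = 7, Σx = 50.4, Σy = -41, Σxy = -466.4, Σx² = 441.1
Sxx = Σx² − (Σx)²/n = 441.1 − 362.88 = 78.22
Sxy = Σxy − (Σx)(Σy)/n = -466.4 − (-295.2) = -171.2
b = Sxy/Sxx = -171.2/78.22 = -2.188699
a = ȳ − b·x̄ = -5.857143 − (-2.188699)·7.2 = 9.901487
ŷ(6.5) = 9.901487 + (-2.188699)·6.5 = -4.325054
residual = y − ŷ = -4 − (-4.325054) = 0.325054

0.325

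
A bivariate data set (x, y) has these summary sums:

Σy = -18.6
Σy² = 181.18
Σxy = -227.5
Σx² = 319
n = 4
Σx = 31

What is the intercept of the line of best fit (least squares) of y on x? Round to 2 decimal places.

3.55

Sxx = Σx² − (Σx)²/n = 319 − 240.25 = 78.75
Sxy = Σxy − (Σx)(Σy)/n = -227.5 − (-144.15) = -83.35
b = Sxy/Sxx = -83.35/78.75 = -1.058413
a = ȳ − b·x̄ = -4.65 − (-1.058413)·7.75 = 3.552698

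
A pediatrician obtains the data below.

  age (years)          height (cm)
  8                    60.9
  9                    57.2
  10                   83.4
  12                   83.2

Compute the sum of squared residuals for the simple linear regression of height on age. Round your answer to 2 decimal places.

n = 4, Σx = 39, Σy = 284.7, Σxy = 2834.4, Σx² = 389, Σy² = 20858.45
Sxx = Σx² − (Σx)²/n = 389 − 380.25 = 8.75
Sxy = Σxy − (Σx)(Σy)/n = 2834.4 − 2775.825 = 58.575
Syy = Σy² − (Σy)²/n = 20858.45 − 20263.5225 = 594.9275
b = Sxy/Sxx = 58.575/8.75 = 6.694286
SSE = Syy − b·Sxy = 594.9275 − 6.694286·58.575 = 202.809714

202.81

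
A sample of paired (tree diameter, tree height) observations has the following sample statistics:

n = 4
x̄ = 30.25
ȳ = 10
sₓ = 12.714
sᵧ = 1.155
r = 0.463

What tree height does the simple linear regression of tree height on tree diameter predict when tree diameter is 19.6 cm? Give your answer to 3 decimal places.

9.552

b = r · sᵧ/sₓ = 0.463 · 1.155/12.714 = 0.042061
a = ȳ − b·x̄ = 10 − 0.042061·30.25 = 8.727651
ŷ(19.6) = a + b·19.6 = 8.727651 + 0.042061·19.6 = 9.552049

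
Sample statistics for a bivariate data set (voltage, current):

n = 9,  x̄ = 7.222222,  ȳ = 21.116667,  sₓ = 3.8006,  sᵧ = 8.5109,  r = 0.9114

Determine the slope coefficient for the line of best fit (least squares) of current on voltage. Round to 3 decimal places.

2.041

b = r · sᵧ/sₓ = 0.9114 · 8.5109/3.8006 = 2.040950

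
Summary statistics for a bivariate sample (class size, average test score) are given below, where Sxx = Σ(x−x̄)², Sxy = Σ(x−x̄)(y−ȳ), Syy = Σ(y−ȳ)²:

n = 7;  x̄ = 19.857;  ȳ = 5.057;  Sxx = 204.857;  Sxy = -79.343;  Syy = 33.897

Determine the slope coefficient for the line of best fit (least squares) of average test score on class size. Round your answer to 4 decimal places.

-0.3873

b = Sxy/Sxx = -79.343/204.857 = -0.387309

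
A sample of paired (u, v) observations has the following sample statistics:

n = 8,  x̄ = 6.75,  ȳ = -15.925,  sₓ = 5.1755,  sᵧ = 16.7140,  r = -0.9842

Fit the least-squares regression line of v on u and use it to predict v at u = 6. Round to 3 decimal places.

b = r · sᵧ/sₓ = -0.9842 · 16.714/5.1755 = -3.178421
a = ȳ − b·x̄ = -15.925 − (-3.178421)·6.75 = 5.529343
ŷ(6) = a + b·6 = 5.529343 + (-3.178421)·6 = -13.541184

-13.541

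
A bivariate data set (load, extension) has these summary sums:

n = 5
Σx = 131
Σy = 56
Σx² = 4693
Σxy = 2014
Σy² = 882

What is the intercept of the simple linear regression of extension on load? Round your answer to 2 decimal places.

-0.16

Sxx = Σx² − (Σx)²/n = 4693 − 3432.2 = 1260.8
Sxy = Σxy − (Σx)(Σy)/n = 2014 − 1467.2 = 546.8
b = Sxy/Sxx = 546.8/1260.8 = 0.433693
a = ȳ − b·x̄ = 11.2 − 0.433693·26.2 = -0.162754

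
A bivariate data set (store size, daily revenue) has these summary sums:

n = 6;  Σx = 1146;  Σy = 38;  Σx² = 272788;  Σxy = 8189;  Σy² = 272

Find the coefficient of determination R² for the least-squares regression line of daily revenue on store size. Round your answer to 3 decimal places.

0.513

Sxx = Σx² − (Σx)²/n = 272788 − 218886 = 53902
Sxy = Σxy − (Σx)(Σy)/n = 8189 − 7258 = 931
Syy = Σy² − (Σy)²/n = 272 − 240.666667 = 31.333333
R² = Sxy²/(Sxx·Syy) = (931)²/(53902·31.333333) = 0.513201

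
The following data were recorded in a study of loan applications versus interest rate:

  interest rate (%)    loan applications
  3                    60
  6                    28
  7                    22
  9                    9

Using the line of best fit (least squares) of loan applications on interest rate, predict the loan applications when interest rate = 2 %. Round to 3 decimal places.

n = 4, Σx = 25, Σy = 119, Σxy = 583, Σx² = 175
Sxx = Σx² − (Σx)²/n = 175 − 156.25 = 18.75
Sxy = Σxy − (Σx)(Σy)/n = 583 − 743.75 = -160.75
b = Sxy/Sxx = -160.75/18.75 = -8.573333
a = ȳ − b·x̄ = 29.75 − (-8.573333)·6.25 = 83.333333
ŷ(2) = a + b·2 = 83.333333 + (-8.573333)·2 = 66.186667

66.187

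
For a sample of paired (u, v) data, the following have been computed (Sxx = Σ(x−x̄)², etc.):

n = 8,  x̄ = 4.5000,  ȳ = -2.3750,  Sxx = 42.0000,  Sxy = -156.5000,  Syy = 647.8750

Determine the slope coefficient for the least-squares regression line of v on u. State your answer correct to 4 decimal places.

-3.7262

b = Sxy/Sxx = -156.5/42 = -3.726190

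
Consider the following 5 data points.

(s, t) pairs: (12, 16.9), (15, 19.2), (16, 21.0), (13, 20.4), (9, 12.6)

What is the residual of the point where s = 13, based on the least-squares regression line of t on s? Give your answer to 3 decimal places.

2.380

n = 5, Σx = 65, Σy = 90.1, Σxy = 1205.4, Σx² = 875
Sxx = Σx² − (Σx)²/n = 875 − 845 = 30
Sxy = Σxy − (Σx)(Σy)/n = 1205.4 − 1171.3 = 34.1
b = Sxy/Sxx = 34.1/30 = 1.136667
a = ȳ − b·x̄ = 18.02 − 1.136667·13 = 3.243333
ŷ(13) = 3.243333 + 1.136667·13 = 18.02
residual = y − ŷ = 20.4 − 18.02 = 2.38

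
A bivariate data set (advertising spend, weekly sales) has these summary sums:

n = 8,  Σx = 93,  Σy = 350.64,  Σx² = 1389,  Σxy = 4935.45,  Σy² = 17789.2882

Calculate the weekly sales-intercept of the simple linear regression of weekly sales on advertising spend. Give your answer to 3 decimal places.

11.385

Sxx = Σx² − (Σx)²/n = 1389 − 1081.125 = 307.875
Sxy = Σxy − (Σx)(Σy)/n = 4935.45 − 4076.19 = 859.26
b = Sxy/Sxx = 859.26/307.875 = 2.790938
a = ȳ − b·x̄ = 43.83 − 2.790938·11.625 = 11.385347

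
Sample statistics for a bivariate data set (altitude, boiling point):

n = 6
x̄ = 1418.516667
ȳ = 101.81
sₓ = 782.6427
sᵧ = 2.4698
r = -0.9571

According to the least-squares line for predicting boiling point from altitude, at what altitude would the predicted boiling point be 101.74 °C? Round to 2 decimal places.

b = r · sᵧ/sₓ = -0.9571 · 2.4698/782.6427 = -0.003020
a = ȳ − b·x̄ = 101.81 − (-0.003020)·1418.516667 = 106.094400
Set a + b·x = 101.74: x = (101.74 − 106.094400) / (-0.003020) = 1441.692880

1441.69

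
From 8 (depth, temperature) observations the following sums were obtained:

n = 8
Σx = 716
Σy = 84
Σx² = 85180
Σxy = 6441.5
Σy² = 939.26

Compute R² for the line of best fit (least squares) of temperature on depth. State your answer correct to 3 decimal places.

0.959

Sxx = Σx² − (Σx)²/n = 85180 − 64082 = 21098
Sxy = Σxy − (Σx)(Σy)/n = 6441.5 − 7518 = -1076.5
Syy = Σy² − (Σy)²/n = 939.26 − 882 = 57.26
R² = Sxy²/(Sxx·Syy) = (-1076.5)²/(21098·57.26) = 0.959258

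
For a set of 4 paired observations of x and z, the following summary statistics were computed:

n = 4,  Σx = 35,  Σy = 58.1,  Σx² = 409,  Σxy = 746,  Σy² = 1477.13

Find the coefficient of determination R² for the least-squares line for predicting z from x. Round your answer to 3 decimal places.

0.868

Sxx = Σx² − (Σx)²/n = 409 − 306.25 = 102.75
Sxy = Σxy − (Σx)(Σy)/n = 746 − 508.375 = 237.625
Syy = Σy² − (Σy)²/n = 1477.13 − 843.9025 = 633.2275
R² = Sxy²/(Sxx·Syy) = (237.625)²/(102.75·633.2275) = 0.867846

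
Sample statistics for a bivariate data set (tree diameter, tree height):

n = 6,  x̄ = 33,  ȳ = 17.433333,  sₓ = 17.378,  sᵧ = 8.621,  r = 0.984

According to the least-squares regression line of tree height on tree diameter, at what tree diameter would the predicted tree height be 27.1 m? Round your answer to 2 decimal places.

b = r · sᵧ/sₓ = 0.984 · 8.621/17.378 = 0.488150
a = ȳ − b·x̄ = 17.433333 − 0.488150·33 = 1.324396
Set a + b·x = 27.1: x = (27.1 − 1.324396) / 0.488150 = 52.802673

52.80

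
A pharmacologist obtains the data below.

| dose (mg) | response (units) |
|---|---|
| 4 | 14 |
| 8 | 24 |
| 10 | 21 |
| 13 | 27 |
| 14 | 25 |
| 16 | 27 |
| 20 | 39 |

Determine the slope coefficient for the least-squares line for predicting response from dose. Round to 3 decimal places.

n = 7, Σx = 85, Σy = 177, Σxy = 2371, Σx² = 1201
Sxx = Σx² − (Σx)²/n = 1201 − 1032.142857 = 168.857143
Sxy = Σxy − (Σx)(Σy)/n = 2371 − 2149.285714 = 221.714286
b = Sxy/Sxx = 221.714286/168.857143 = 1.313029

1.313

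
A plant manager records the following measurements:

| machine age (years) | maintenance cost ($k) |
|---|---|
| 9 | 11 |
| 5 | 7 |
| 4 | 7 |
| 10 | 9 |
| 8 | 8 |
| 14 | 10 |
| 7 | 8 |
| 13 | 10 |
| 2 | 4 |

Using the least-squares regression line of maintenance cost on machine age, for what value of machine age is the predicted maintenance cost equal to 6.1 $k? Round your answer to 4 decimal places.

n = 9, Σx = 72, Σy = 74, Σxy = 650, Σx² = 704
Sxx = Σx² − (Σx)²/n = 704 − 576 = 128
Sxy = Σxy − (Σx)(Σy)/n = 650 − 592 = 58
b = Sxy/Sxx = 58/128 = 0.453125
a = ȳ − b·x̄ = 8.222222 − 0.453125·8 = 4.597222
Set a + b·x = 6.1: x = (6.1 − 4.597222) / 0.453125 = 3.316475

3.3165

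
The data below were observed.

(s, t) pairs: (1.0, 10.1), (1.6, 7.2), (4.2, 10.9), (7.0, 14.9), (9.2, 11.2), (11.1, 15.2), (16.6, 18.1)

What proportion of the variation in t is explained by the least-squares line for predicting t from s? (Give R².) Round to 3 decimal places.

0.779

n = 7, Σx = 50.7, Σy = 87.6, Σxy = 743.92, Σx² = 553.61, Σy² = 1178.76
Sxx = Σx² − (Σx)²/n = 553.61 − 367.212857 = 186.397143
Sxy = Σxy − (Σx)(Σy)/n = 743.92 − 634.474286 = 109.445714
Syy = Σy² − (Σy)²/n = 1178.76 − 1096.251429 = 82.508571
R² = Sxy²/(Sxx·Syy) = (109.445714)²/(186.397143·82.508571) = 0.778860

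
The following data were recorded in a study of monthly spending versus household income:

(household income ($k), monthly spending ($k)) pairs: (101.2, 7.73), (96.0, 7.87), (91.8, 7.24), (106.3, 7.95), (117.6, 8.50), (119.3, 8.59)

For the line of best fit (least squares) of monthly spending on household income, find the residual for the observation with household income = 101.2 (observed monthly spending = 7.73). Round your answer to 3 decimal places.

-0.073

n = 6, Σx = 632.2, Σy = 47.88, Σxy = 5071.9, Σx² = 67246.62
Sxx = Σx² − (Σx)²/n = 67246.62 − 66612.806667 = 633.813333
Sxy = Σxy − (Σx)(Σy)/n = 5071.9 − 5044.956 = 26.944
b = Sxy/Sxx = 26.944/633.813333 = 0.042511
a = ȳ − b·x̄ = 7.98 − 0.042511·105.366667 = 3.500764
ŷ(101.2) = 3.500764 + 0.042511·101.2 = 7.802871
residual = y − ŷ = 7.73 − 7.802871 = -0.072871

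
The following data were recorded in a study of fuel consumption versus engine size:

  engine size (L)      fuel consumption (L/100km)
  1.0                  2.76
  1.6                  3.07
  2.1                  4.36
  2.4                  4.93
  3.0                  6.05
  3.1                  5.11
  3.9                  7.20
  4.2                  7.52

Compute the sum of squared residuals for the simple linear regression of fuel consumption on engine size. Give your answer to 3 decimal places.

0.934

n = 8, Σx = 21.3, Σy = 41, Σxy = 122.315, Σx² = 65.19, Σy² = 231.462
Sxx = Σx² − (Σx)²/n = 65.19 − 56.71125 = 8.47875
Sxy = Σxy − (Σx)(Σy)/n = 122.315 − 109.1625 = 13.1525
Syy = Σy² − (Σy)²/n = 231.462 − 210.125 = 21.337
b = Sxy/Sxx = 13.1525/8.47875 = 1.551231
SSE = Syy − b·Sxy = 21.337 − 1.551231·13.1525 = 0.934434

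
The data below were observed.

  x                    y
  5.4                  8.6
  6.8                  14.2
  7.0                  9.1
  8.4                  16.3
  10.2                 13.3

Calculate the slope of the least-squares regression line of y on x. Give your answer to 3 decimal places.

n = 5, Σx = 37.8, Σy = 61.5, Σxy = 479.28, Σx² = 299
Sxx = Σx² − (Σx)²/n = 299 − 285.768 = 13.232
Sxy = Σxy − (Σx)(Σy)/n = 479.28 − 464.94 = 14.34
b = Sxy/Sxx = 14.34/13.232 = 1.083736

1.084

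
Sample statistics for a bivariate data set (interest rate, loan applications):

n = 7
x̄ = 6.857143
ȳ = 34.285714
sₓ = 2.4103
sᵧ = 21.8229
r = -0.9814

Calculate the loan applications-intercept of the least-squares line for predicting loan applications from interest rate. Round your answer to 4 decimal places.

b = r · sᵧ/sₓ = -0.9814 · 21.8229/2.4103 = -8.885613
a = ȳ − b·x̄ = 34.285714 − (-8.885613)·6.857143 = 95.215636

95.2156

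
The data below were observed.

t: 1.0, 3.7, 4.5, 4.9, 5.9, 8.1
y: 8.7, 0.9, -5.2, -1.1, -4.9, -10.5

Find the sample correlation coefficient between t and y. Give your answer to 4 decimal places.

n = 6, Σx = 28.1, Σy = -12.1, Σxy = -130.72, Σx² = 159.37, Σy² = 239.01
Sxx = Σx² − (Σx)²/n = 159.37 − 131.601667 = 27.768333
Sxy = Σxy − (Σx)(Σy)/n = -130.72 − (-56.668333) = -74.051667
Syy = Σy² − (Σy)²/n = 239.01 − 24.401667 = 214.608333
r = Sxy/√(Sxx·Syy) = -74.051667/√(5959.315736) = -74.051667/77.196604 = -0.959261

-0.9593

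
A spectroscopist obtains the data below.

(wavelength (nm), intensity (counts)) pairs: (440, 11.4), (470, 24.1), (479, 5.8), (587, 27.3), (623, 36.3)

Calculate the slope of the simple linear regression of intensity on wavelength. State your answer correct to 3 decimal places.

0.126

n = 5, Σx = 2599, Σy = 104.9, Σxy = 57761.2, Σx² = 1376639
Sxx = Σx² − (Σx)²/n = 1376639 − 1350960.2 = 25678.8
Sxy = Σxy − (Σx)(Σy)/n = 57761.2 − 54527.02 = 3234.18
b = Sxy/Sxx = 3234.18/25678.8 = 0.125947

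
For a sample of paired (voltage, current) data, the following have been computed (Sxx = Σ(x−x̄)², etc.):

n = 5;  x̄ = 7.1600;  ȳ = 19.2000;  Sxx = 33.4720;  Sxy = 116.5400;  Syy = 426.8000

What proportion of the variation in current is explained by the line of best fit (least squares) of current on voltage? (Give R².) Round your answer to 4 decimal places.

0.9507

R² = Sxy²/(Sxx·Syy) = (116.54)²/(33.472·426.8) = 0.950701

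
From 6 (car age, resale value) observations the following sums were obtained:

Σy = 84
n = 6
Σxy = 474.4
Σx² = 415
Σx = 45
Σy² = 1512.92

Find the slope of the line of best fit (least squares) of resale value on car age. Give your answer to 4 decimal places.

Sxx = Σx² − (Σx)²/n = 415 − 337.5 = 77.5
Sxy = Σxy − (Σx)(Σy)/n = 474.4 − 630 = -155.6
b = Sxy/Sxx = -155.6/77.5 = -2.007742

-2.0077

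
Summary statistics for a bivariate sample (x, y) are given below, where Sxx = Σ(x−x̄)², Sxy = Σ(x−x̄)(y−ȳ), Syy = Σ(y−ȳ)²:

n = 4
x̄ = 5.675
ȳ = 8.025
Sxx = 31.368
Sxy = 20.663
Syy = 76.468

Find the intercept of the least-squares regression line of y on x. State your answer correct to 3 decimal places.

b = Sxy/Sxx = 20.663/31.368 = 0.658729
a = ȳ − b·x̄ = 8.025 − 0.658729·5.675 = 4.286715

4.287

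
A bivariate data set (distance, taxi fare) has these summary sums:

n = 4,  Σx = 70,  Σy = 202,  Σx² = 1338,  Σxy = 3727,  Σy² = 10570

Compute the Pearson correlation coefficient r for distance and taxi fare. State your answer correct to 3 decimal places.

Sxx = Σx² − (Σx)²/n = 1338 − 1225 = 113
Sxy = Σxy − (Σx)(Σy)/n = 3727 − 3535 = 192
Syy = Σy² − (Σy)²/n = 10570 − 10201 = 369
r = Sxy/√(Sxx·Syy) = 192/√(41697) = 192/204.198433 = 0.940262

0.940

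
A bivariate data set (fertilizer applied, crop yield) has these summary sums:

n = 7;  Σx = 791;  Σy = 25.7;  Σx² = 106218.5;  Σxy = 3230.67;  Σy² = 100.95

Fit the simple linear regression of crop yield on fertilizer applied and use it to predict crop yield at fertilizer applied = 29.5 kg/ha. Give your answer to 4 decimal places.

2.0517

Sxx = Σx² − (Σx)²/n = 106218.5 − 89383 = 16835.5
Sxy = Σxy − (Σx)(Σy)/n = 3230.67 − 2904.1 = 326.57
b = Sxy/Sxx = 326.57/16835.5 = 0.019398
a = ȳ − b·x̄ = 3.671429 − 0.019398·113 = 1.479488
ŷ(29.5) = a + b·29.5 = 1.479488 + 0.019398·29.5 = 2.051721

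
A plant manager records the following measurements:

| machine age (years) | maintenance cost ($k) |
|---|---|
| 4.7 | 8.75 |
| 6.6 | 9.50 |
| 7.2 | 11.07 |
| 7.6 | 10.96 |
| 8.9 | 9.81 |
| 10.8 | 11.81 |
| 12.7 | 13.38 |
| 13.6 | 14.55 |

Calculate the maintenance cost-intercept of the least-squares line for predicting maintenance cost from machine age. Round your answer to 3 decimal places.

n = 8, Σx = 72.1, Σy = 89.83, Σxy = 849.488, Σx² = 717.35
Sxx = Σx² − (Σx)²/n = 717.35 − 649.80125 = 67.54875
Sxy = Σxy − (Σx)(Σy)/n = 849.488 − 809.592875 = 39.895125
b = Sxy/Sxx = 39.895125/67.54875 = 0.590612
a = ȳ − b·x̄ = 11.22875 − 0.590612·9.0125 = 5.905856

5.906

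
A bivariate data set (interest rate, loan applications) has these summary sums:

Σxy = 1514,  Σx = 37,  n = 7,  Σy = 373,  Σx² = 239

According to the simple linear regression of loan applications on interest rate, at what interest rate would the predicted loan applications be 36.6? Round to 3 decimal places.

6.869

Sxx = Σx² − (Σx)²/n = 239 − 195.571429 = 43.428571
Sxy = Σxy − (Σx)(Σy)/n = 1514 − 1971.571429 = -457.571429
b = Sxy/Sxx = -457.571429/43.428571 = -10.536184
a = ȳ − b·x̄ = 53.285714 − (-10.536184)·5.285714 = 108.976974
Set a + b·x = 36.6: x = (36.6 − 108.976974) / (-10.536184) = 6.869372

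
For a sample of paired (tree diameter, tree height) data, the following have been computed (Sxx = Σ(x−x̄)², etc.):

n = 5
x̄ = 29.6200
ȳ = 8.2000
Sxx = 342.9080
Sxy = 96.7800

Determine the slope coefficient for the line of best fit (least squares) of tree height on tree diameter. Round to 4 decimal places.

0.2822

b = Sxy/Sxx = 96.78/342.908 = 0.282233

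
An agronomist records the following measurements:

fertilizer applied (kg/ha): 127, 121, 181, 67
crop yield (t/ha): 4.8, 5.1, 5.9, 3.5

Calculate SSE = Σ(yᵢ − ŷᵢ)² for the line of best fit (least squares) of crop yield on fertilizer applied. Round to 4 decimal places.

0.1531

n = 4, Σx = 496, Σy = 19.3, Σxy = 2529.1, Σx² = 68020, Σy² = 96.11
Sxx = Σx² − (Σx)²/n = 68020 − 61504 = 6516
Sxy = Σxy − (Σx)(Σy)/n = 2529.1 − 2393.2 = 135.9
Syy = Σy² − (Σy)²/n = 96.11 − 93.1225 = 2.9875
b = Sxy/Sxx = 135.9/6516 = 0.020856
SSE = Syy − b·Sxy = 2.9875 − 0.020856·135.9 = 0.153122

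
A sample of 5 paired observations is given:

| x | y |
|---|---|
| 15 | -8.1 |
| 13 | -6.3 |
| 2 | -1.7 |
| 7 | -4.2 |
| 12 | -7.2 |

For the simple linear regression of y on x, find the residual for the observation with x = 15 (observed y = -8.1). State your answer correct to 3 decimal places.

n = 5, Σx = 49, Σy = -27.5, Σxy = -322.6, Σx² = 591
Sxx = Σx² − (Σx)²/n = 591 − 480.2 = 110.8
Sxy = Σxy − (Σx)(Σy)/n = -322.6 − (-269.5) = -53.1
b = Sxy/Sxx = -53.1/110.8 = -0.479242
a = ȳ − b·x̄ = -5.5 − (-0.479242)·9.8 = -0.803430
ŷ(15) = -0.803430 + (-0.479242)·15 = -7.992058
residual = y − ŷ = -8.1 − (-7.992058) = -0.107942

-0.108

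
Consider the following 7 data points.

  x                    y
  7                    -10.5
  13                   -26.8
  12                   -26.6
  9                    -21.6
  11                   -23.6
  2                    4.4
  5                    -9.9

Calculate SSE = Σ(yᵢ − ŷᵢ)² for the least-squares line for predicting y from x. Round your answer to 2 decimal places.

39.78

n = 7, Σx = 59, Σy = -114.6, Σxy = -1235.8, Σx² = 593, Σy² = 2676.94
Sxx = Σx² − (Σx)²/n = 593 − 497.285714 = 95.714286
Sxy = Σxy − (Σx)(Σy)/n = -1235.8 − (-965.914286) = -269.885714
Syy = Σy² − (Σy)²/n = 2676.94 − 1876.165714 = 800.774286
b = Sxy/Sxx = -269.885714/95.714286 = -2.819701
SSE = Syy − b·Sxy = 800.774286 − (-2.819701)·(-269.885714) = 39.777134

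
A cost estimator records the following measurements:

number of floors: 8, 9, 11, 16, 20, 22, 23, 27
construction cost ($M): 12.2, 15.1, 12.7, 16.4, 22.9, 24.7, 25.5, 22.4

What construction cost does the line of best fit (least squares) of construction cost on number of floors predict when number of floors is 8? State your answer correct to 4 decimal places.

n = 8, Σx = 136, Σy = 151.9, Σxy = 2828.3, Σx² = 2664
Sxx = Σx² − (Σx)²/n = 2664 − 2312 = 352
Sxy = Σxy − (Σx)(Σy)/n = 2828.3 − 2582.3 = 246
b = Sxy/Sxx = 246/352 = 0.698864
a = ȳ − b·x̄ = 18.9875 − 0.698864·17 = 7.106818
ŷ(8) = a + b·8 = 7.106818 + 0.698864·8 = 12.697727

12.6977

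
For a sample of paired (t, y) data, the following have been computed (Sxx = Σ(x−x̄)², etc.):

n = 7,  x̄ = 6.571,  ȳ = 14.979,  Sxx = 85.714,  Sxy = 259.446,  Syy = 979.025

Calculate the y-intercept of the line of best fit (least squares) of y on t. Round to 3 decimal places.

-4.911

b = Sxy/Sxx = 259.446/85.714 = 3.026880
a = ȳ − b·x̄ = 14.979 − 3.026880·6.571 = -4.910629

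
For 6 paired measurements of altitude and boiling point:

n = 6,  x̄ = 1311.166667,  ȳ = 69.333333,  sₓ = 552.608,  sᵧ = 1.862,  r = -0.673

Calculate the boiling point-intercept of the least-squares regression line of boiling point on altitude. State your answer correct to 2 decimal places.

b = r · sᵧ/sₓ = -0.673 · 1.862/552.608 = -0.002268
a = ȳ − b·x̄ = 69.333333 − (-0.002268)·1311.166667 = 72.306611

72.31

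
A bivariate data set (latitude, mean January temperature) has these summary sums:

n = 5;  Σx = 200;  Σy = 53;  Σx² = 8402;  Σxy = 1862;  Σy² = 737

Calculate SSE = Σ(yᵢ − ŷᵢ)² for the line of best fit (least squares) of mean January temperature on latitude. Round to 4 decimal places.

Sxx = Σx² − (Σx)²/n = 8402 − 8000 = 402
Sxy = Σxy − (Σx)(Σy)/n = 1862 − 2120 = -258
Syy = Σy² − (Σy)²/n = 737 − 561.8 = 175.2
b = Sxy/Sxx = -258/402 = -0.641791
SSE = Syy − b·Sxy = 175.2 − (-0.641791)·(-258) = 9.617910

9.6179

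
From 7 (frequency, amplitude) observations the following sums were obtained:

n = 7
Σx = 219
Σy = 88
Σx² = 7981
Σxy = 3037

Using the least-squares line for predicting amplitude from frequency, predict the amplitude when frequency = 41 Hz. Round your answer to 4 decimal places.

Sxx = Σx² − (Σx)²/n = 7981 − 6851.571429 = 1129.428571
Sxy = Σxy − (Σx)(Σy)/n = 3037 − 2753.142857 = 283.857143
b = Sxy/Sxx = 283.857143/1129.428571 = 0.251328
a = ȳ − b·x̄ = 12.571429 − 0.251328·31.285714 = 4.708449
ŷ(41) = a + b·41 = 4.708449 + 0.251328·41 = 15.012902

15.0129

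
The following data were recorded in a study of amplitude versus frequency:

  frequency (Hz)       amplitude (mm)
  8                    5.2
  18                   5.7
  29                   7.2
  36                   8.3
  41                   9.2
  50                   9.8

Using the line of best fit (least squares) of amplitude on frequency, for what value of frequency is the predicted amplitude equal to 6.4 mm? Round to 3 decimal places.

n = 6, Σx = 182, Σy = 45.4, Σxy = 1519, Σx² = 6706
Sxx = Σx² − (Σx)²/n = 6706 − 5520.666667 = 1185.333333
Sxy = Σxy − (Σx)(Σy)/n = 1519 − 1377.133333 = 141.866667
b = Sxy/Sxx = 141.866667/1185.333333 = 0.119685
a = ȳ − b·x̄ = 7.566667 − 0.119685·30.333333 = 3.936220
Set a + b·x = 6.4: x = (6.4 − 3.936220) / 0.119685 = 20.585526

20.586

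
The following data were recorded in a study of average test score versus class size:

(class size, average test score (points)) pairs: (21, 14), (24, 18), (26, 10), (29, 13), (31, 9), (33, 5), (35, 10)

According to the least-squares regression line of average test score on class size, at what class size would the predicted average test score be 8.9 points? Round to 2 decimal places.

n = 7, Σx = 199, Σy = 79, Σxy = 2157, Σx² = 5809
Sxx = Σx² − (Σx)²/n = 5809 − 5657.285714 = 151.714286
Sxy = Σxy − (Σx)(Σy)/n = 2157 − 2245.857143 = -88.857143
b = Sxy/Sxx = -88.857143/151.714286 = -0.585687
a = ȳ − b·x̄ = 11.285714 − (-0.585687)·28.428571 = 27.935970
Set a + b·x = 8.9: x = (8.9 − 27.935970) / (-0.585687) = 32.501929

32.50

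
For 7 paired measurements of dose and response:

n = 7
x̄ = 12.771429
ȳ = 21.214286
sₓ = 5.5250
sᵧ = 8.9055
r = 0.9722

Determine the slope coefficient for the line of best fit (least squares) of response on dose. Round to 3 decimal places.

1.567

b = r · sᵧ/sₓ = 0.9722 · 8.9055/5.525 = 1.567046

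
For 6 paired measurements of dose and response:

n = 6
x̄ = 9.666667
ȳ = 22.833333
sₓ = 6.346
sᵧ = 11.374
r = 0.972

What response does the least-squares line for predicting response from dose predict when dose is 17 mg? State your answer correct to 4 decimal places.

35.6089

b = r · sᵧ/sₓ = 0.972 · 11.374/6.346 = 1.742125
a = ȳ − b·x̄ = 22.833333 − 1.742125·9.666667 = 5.992787
ŷ(17) = a + b·17 = 5.992787 + 1.742125·17 = 35.608919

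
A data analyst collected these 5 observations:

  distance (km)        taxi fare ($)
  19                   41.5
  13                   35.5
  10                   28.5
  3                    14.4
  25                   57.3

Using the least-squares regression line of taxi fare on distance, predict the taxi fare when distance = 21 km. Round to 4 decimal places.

n = 5, Σx = 70, Σy = 177.2, Σxy = 3010.7, Σx² = 1264
Sxx = Σx² − (Σx)²/n = 1264 − 980 = 284
Sxy = Σxy − (Σx)(Σy)/n = 3010.7 − 2480.8 = 529.9
b = Sxy/Sxx = 529.9/284 = 1.865845
a = ȳ − b·x̄ = 35.44 − 1.865845·14 = 9.318169
ŷ(21) = a + b·21 = 9.318169 + 1.865845·21 = 48.500915

48.5009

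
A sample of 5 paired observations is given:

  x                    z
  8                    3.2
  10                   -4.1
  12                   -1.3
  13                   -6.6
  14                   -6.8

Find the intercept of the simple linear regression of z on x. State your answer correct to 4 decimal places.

13.6655

n = 5, Σx = 57, Σy = -15.6, Σxy = -212, Σx² = 673
Sxx = Σx² − (Σx)²/n = 673 − 649.8 = 23.2
Sxy = Σxy − (Σx)(Σy)/n = -212 − (-177.84) = -34.16
b = Sxy/Sxx = -34.16/23.2 = -1.472414
a = ȳ − b·x̄ = -3.12 − (-1.472414)·11.4 = 13.665517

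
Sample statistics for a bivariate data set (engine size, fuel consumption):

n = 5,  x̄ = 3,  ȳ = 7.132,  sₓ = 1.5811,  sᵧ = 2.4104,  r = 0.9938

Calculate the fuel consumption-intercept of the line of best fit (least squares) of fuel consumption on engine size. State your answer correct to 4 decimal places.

2.5868

b = r · sᵧ/sₓ = 0.9938 · 2.4104/1.5811 = 1.515056
a = ȳ − b·x̄ = 7.132 − 1.515056·3 = 2.586831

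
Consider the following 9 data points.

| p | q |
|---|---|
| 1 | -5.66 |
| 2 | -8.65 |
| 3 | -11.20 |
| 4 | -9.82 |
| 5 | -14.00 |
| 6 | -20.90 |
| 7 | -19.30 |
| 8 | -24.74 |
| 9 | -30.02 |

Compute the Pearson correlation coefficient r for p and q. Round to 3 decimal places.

n = 9, Σx = 45, Σy = -144.29, Σxy = -894.44, Σx² = 285, Σy² = 2847.2985
Sxx = Σx² − (Σx)²/n = 285 − 225 = 60
Sxy = Σxy − (Σx)(Σy)/n = -894.44 − (-721.45) = -172.99
Syy = Σy² − (Σy)²/n = 2847.2985 − 2313.289344 = 534.009156
r = Sxy/√(Sxx·Syy) = -172.99/√(32040.549333) = -172.99/178.998741 = -0.966431

-0.966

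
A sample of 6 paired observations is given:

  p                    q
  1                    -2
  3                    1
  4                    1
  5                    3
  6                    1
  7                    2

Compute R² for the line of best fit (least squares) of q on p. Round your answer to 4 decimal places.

n = 6, Σx = 26, Σy = 6, Σxy = 40, Σx² = 136, Σy² = 20
Sxx = Σx² − (Σx)²/n = 136 − 112.666667 = 23.333333
Sxy = Σxy − (Σx)(Σy)/n = 40 − 26 = 14
Syy = Σy² − (Σy)²/n = 20 − 6 = 14
R² = Sxy²/(Sxx·Syy) = (14)²/(23.333333·14) = 0.6

0.6000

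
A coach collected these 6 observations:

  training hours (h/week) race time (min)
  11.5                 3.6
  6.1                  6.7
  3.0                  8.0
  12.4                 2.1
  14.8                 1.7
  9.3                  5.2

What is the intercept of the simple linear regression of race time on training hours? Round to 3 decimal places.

9.994

n = 6, Σx = 57.1, Σy = 27.3, Σxy = 205.83, Σx² = 637.75
Sxx = Σx² − (Σx)²/n = 637.75 − 543.401667 = 94.348333
Sxy = Σxy − (Σx)(Σy)/n = 205.83 − 259.805 = -53.975
b = Sxy/Sxx = -53.975/94.348333 = -0.572082
a = ȳ − b·x̄ = 4.55 − (-0.572082)·9.516667 = 9.994315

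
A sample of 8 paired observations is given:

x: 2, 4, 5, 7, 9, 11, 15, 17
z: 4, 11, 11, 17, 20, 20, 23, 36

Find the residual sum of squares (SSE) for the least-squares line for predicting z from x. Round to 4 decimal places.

64.4608

n = 8, Σx = 70, Σy = 142, Σxy = 1583, Σx² = 810, Σy² = 3172
Sxx = Σx² − (Σx)²/n = 810 − 612.5 = 197.5
Sxy = Σxy − (Σx)(Σy)/n = 1583 − 1242.5 = 340.5
Syy = Σy² − (Σy)²/n = 3172 − 2520.5 = 651.5
b = Sxy/Sxx = 340.5/197.5 = 1.724051
SSE = Syy − b·Sxy = 651.5 − 1.724051·340.5 = 64.460759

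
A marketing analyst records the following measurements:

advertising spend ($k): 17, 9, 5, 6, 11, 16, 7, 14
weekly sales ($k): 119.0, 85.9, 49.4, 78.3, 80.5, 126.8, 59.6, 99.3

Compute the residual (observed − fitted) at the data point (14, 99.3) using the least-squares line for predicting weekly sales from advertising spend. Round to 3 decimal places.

n = 8, Σx = 85, Σy = 698.8, Σxy = 8234.6, Σx² = 1053
Sxx = Σx² − (Σx)²/n = 1053 − 903.125 = 149.875
Sxy = Σxy − (Σx)(Σy)/n = 8234.6 − 7424.75 = 809.85
b = Sxy/Sxx = 809.85/149.875 = 5.403503
a = ȳ − b·x̄ = 87.35 − 5.403503·10.625 = 29.937781
ŷ(14) = 29.937781 + 5.403503·14 = 105.586822
residual = y − ŷ = 99.3 − 105.586822 = -6.286822

-6.287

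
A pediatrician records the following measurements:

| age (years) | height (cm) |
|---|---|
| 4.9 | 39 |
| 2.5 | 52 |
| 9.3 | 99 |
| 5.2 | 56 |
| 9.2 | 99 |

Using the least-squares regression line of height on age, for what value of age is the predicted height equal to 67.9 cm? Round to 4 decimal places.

6.0908

n = 5, Σx = 31.1, Σy = 345, Σxy = 2443.8, Σx² = 228.43
Sxx = Σx² − (Σx)²/n = 228.43 − 193.442 = 34.988
Sxy = Σxy − (Σx)(Σy)/n = 2443.8 − 2145.9 = 297.9
b = Sxy/Sxx = 297.9/34.988 = 8.514348
a = ȳ − b·x̄ = 69 − 8.514348·6.22 = 16.040757
Set a + b·x = 67.9: x = (67.9 − 16.040757) / 8.514348 = 6.090806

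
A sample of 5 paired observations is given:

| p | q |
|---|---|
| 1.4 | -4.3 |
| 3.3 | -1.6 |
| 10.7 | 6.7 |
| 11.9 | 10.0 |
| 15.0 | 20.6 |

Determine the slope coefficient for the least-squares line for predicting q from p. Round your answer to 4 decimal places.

1.6367

n = 5, Σx = 42.3, Σy = 31.4, Σxy = 488.39, Σx² = 493.95
Sxx = Σx² − (Σx)²/n = 493.95 − 357.858 = 136.092
Sxy = Σxy − (Σx)(Σy)/n = 488.39 − 265.644 = 222.746
b = Sxy/Sxx = 222.746/136.092 = 1.636731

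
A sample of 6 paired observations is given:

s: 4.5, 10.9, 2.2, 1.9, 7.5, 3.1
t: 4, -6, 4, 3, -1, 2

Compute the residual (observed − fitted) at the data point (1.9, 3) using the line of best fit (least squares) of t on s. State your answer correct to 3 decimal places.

-1.213

n = 6, Σx = 30.1, Σy = 6, Σxy = -34.2, Σx² = 213.37
Sxx = Σx² − (Σx)²/n = 213.37 − 151.001667 = 62.368333
Sxy = Σxy − (Σx)(Σy)/n = -34.2 − 30.1 = -64.3
b = Sxy/Sxx = -64.3/62.368333 = -1.030972
a = ȳ − b·x̄ = 1 − (-1.030972)·5.016667 = 6.172042
ŷ(1.9) = 6.172042 + (-1.030972)·1.9 = 4.213196
residual = y − ŷ = 3 − 4.213196 = -1.213196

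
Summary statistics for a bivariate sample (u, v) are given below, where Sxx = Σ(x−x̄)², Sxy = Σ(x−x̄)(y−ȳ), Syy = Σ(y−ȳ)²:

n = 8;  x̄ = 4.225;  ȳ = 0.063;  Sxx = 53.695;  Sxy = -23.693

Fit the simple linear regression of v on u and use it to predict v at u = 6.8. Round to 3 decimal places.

b = Sxy/Sxx = -23.693/53.695 = -0.441252
a = ȳ − b·x̄ = 0.063 − (-0.441252)·4.225 = 1.927288
ŷ(6.8) = a + b·6.8 = 1.927288 + (-0.441252)·6.8 = -1.073223

-1.073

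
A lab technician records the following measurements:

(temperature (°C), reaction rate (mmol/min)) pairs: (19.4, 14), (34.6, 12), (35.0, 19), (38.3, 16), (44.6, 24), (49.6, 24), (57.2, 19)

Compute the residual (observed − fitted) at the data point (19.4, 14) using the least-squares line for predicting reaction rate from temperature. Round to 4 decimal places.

0.6663

n = 7, Σx = 278.7, Σy = 128, Σxy = 5312.2, Σx² = 11986.57
Sxx = Σx² − (Σx)²/n = 11986.57 − 11096.241429 = 890.328571
Sxy = Σxy − (Σx)(Σy)/n = 5312.2 − 5096.228571 = 215.971429
b = Sxy/Sxx = 215.971429/890.328571 = 0.242575
a = ȳ − b·x̄ = 18.285714 − 0.242575·39.814286 = 8.627765
ŷ(19.4) = 8.627765 + 0.242575·19.4 = 13.333719
residual = y − ŷ = 14 − 13.333719 = 0.666281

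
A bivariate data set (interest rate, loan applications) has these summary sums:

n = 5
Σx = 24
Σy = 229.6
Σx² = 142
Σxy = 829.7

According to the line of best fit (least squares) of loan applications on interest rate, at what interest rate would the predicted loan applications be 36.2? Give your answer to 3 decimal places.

5.756

Sxx = Σx² − (Σx)²/n = 142 − 115.2 = 26.8
Sxy = Σxy − (Σx)(Σy)/n = 829.7 − 1102.08 = -272.38
b = Sxy/Sxx = -272.38/26.8 = -10.163433
a = ȳ − b·x̄ = 45.92 − (-10.163433)·4.8 = 94.704478
Set a + b·x = 36.2: x = (36.2 − 94.704478) / (-10.163433) = 5.756370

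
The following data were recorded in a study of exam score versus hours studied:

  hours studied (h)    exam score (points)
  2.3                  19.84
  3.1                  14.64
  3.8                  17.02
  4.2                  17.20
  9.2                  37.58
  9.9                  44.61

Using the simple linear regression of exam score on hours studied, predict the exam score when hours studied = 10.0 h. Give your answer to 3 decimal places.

42.082

n = 6, Σx = 32.5, Σy = 150.89, Σxy = 1015.307, Σx² = 229.63
Sxx = Σx² − (Σx)²/n = 229.63 − 176.041667 = 53.588333
Sxy = Σxy − (Σx)(Σy)/n = 1015.307 − 817.320833 = 197.986167
b = Sxy/Sxx = 197.986167/53.588333 = 3.694576
a = ȳ − b·x̄ = 25.148333 − 3.694576·5.416667 = 5.136047
ŷ(10.0) = a + b·10.0 = 5.136047 + 3.694576·10 = 42.081806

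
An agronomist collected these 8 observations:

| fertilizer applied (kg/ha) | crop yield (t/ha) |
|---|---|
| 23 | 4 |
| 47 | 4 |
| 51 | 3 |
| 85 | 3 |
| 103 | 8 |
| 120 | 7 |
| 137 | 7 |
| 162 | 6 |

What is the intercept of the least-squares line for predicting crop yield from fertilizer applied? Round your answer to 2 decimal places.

n = 8, Σx = 728, Σy = 42, Σxy = 4283, Σx² = 82586
Sxx = Σx² − (Σx)²/n = 82586 − 66248 = 16338
Sxy = Σxy − (Σx)(Σy)/n = 4283 − 3822 = 461
b = Sxy/Sxx = 461/16338 = 0.028216
a = ȳ − b·x̄ = 5.25 − 0.028216·91 = 2.682305

2.68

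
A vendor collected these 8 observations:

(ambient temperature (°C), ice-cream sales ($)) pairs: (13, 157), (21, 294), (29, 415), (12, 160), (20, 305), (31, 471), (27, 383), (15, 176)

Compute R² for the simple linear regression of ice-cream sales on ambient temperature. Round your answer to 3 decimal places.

n = 8, Σx = 168, Σy = 2361, Σxy = 55852, Σx² = 3910, Σy² = 801441
Sxx = Σx² − (Σx)²/n = 3910 − 3528 = 382
Sxy = Σxy − (Σx)(Σy)/n = 55852 − 49581 = 6271
Syy = Σy² − (Σy)²/n = 801441 − 696790.125 = 104650.875
R² = Sxy²/(Sxx·Syy) = (6271)²/(382·104650.875) = 0.983711

0.984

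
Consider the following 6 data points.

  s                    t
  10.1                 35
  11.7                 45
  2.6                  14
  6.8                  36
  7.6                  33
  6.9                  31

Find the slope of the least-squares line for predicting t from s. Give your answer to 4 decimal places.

3.0143

n = 6, Σx = 45.7, Σy = 194, Σxy = 1625.9, Σx² = 397.27
Sxx = Σx² − (Σx)²/n = 397.27 − 348.081667 = 49.188333
Sxy = Σxy − (Σx)(Σy)/n = 1625.9 − 1477.633333 = 148.266667
b = Sxy/Sxx = 148.266667/49.188333 = 3.014265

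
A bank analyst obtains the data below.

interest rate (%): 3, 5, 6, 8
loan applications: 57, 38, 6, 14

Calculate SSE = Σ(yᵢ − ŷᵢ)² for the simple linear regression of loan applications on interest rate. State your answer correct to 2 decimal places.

445.50

n = 4, Σx = 22, Σy = 115, Σxy = 509, Σx² = 134, Σy² = 4925
Sxx = Σx² − (Σx)²/n = 134 − 121 = 13
Sxy = Σxy − (Σx)(Σy)/n = 509 − 632.5 = -123.5
Syy = Σy² − (Σy)²/n = 4925 − 3306.25 = 1618.75
b = Sxy/Sxx = -123.5/13 = -9.5
SSE = Syy − b·Sxy = 1618.75 − (-9.5)·(-123.5) = 445.5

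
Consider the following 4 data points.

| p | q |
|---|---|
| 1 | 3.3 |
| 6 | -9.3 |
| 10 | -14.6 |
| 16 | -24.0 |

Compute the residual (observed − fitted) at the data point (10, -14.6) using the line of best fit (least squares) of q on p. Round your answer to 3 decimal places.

-0.341

n = 4, Σx = 33, Σy = -44.6, Σxy = -582.5, Σx² = 393
Sxx = Σx² − (Σx)²/n = 393 − 272.25 = 120.75
Sxy = Σxy − (Σx)(Σy)/n = -582.5 − (-367.95) = -214.55
b = Sxy/Sxx = -214.55/120.75 = -1.776812
a = ȳ − b·x̄ = -11.15 − (-1.776812)·8.25 = 3.508696
ŷ(10) = 3.508696 + (-1.776812)·10 = -14.259420
residual = y − ŷ = -14.6 − (-14.259420) = -0.340580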